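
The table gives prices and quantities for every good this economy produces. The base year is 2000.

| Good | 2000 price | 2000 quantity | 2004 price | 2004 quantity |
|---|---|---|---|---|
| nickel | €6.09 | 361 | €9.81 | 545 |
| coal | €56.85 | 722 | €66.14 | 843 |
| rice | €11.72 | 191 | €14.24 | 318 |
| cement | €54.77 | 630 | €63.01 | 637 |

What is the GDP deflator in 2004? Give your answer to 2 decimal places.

117.70

Nominal GDP 2004 = 9.81·545 + 66.14·843 + 14.24·318 + 63.01·637 = 105768.16.
Real GDP 2004 (at 2000 prices) = 6.09·545 + 56.85·843 + 11.72·318 + 54.77·637 = 89859.05.
Deflator = Nominal/Real × 100 = 105768.16/89859.05 × 100 = 117.705.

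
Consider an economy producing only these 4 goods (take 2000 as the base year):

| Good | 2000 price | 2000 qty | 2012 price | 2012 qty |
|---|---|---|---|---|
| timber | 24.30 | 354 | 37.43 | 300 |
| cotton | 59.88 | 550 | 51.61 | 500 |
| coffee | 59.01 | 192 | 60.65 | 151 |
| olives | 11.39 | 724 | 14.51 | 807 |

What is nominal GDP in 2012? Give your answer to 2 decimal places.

Nominal GDP 2012 = Σ (p_2012 × q_2012) = 37.43·300 + 51.61·500 + 60.65·151 + 14.51·807 = 57901.72.

57901.72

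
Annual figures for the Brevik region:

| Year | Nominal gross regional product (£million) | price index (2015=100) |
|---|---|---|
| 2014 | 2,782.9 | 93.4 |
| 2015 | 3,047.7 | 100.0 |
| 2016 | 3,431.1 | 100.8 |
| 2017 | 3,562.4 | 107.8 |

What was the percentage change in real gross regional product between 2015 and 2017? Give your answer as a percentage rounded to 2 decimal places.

8.43%

Real gross regional product 2015 = 3047.7/1.000 = 3047.70.
Real gross regional product 2017 = 3562.4/1.078 = 3304.64.
Change = 3304.64/3047.70 − 1 = 0.0843.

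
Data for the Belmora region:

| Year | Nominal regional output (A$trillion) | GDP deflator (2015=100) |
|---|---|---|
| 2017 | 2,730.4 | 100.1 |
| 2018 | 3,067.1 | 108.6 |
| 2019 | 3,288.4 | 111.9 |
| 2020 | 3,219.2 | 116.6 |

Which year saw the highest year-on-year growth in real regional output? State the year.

2018: real = 3067.1/1.086 = 2824.22; growth vs 2017 (2727.67) = 3.54%.
2019: real = 3288.4/1.119 = 2938.70; growth vs 2018 (2824.22) = 4.05%.
2020: real = 3219.2/1.166 = 2760.89; growth vs 2019 (2938.70) = -6.05%.

2019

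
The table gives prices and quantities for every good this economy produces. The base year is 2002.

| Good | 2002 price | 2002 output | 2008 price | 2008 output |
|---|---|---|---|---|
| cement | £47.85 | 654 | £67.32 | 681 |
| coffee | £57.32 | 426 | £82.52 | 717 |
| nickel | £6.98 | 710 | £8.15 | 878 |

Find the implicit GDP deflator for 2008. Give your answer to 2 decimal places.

Nominal GDP 2008 = 67.32·681 + 82.52·717 + 8.15·878 = 112167.46.
Real GDP 2008 (at 2002 prices) = 47.85·681 + 57.32·717 + 6.98·878 = 79812.73.
Deflator = Nominal/Real × 100 = 112167.46/79812.73 × 100 = 140.538.

140.54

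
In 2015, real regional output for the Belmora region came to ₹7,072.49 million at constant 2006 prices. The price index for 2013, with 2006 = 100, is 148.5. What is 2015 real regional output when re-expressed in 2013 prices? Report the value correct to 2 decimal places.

₹10,502.65 million

Real regional output in 2013 prices = Real regional output in 2006 prices × (P_2013/P_2006) = 7072.49 × 1.485 = 10502.65.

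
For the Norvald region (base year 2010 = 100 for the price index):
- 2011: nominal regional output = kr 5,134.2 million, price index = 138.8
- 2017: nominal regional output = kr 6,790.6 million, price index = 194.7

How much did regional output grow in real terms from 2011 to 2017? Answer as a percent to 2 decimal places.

-5.71%

Real regional output 2011 = 5134.2 / 1.388 = 3698.99.
Real regional output 2017 = 6790.6 / 1.947 = 3487.72.
Real growth = 3487.72 / 3698.99 − 1 = -0.0571.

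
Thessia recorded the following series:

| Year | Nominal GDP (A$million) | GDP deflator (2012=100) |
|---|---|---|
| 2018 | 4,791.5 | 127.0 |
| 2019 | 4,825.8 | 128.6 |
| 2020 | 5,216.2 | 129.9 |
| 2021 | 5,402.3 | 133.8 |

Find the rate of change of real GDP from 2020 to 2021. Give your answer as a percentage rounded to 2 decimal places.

Real GDP 2020 = 5216.2/1.299 = 4015.55.
Real GDP 2021 = 5402.3/1.338 = 4037.59.
Change = 4037.59/4015.55 − 1 = 0.0055.

0.55%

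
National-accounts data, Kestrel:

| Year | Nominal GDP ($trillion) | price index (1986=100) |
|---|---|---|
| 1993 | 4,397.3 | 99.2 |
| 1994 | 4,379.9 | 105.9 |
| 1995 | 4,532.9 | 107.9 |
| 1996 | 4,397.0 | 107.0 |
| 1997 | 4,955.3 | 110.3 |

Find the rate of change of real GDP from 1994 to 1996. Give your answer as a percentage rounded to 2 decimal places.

Real GDP 1994 = 4379.9/1.059 = 4135.88.
Real GDP 1996 = 4397.0/1.070 = 4109.35.
Change = 4109.35/4135.88 − 1 = -0.0064.

-0.64%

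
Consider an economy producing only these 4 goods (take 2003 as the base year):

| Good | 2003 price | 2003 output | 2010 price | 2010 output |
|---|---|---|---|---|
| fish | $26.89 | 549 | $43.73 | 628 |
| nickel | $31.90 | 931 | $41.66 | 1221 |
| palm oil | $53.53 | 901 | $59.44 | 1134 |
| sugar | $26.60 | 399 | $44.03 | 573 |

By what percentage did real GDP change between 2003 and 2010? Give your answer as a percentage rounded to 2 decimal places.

Real GDP 2003 = Nominal GDP 2003 = 26.89·549 + 31.90·931 + 53.53·901 + 26.60·399 = 103305.44.
Real GDP 2010 (at 2003 prices) = 26.89·628 + 31.90·1221 + 53.53·1134 + 26.60·573 = 131781.64.
Real growth = 131781.64/103305.44 − 1 = 0.2757.

27.57%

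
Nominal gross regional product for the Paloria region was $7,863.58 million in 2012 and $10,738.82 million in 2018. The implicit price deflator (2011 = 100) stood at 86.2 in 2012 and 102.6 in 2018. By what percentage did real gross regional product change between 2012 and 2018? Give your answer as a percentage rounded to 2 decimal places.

14.74%

Real gross regional product 2012 = 7863.58 / 0.862 = 9122.48.
Real gross regional product 2018 = 10738.82 / 1.026 = 10466.69.
Real growth = 10466.69 / 9122.48 − 1 = 0.1474.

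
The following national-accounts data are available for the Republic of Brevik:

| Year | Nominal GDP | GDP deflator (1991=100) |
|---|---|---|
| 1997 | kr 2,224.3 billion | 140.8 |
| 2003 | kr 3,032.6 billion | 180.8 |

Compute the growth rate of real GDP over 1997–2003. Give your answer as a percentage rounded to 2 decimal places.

6.18%

Real GDP 1997 = 2224.3 / 1.408 = 1579.76.
Real GDP 2003 = 3032.6 / 1.808 = 1677.32.
Real growth = 1677.32 / 1579.76 − 1 = 0.0618.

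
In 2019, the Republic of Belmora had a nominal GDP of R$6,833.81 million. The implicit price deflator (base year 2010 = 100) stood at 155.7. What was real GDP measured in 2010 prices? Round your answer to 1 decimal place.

Real GDP = Nominal / (implicit price deflator/100) = 6833.81 / 1.557 = 4389.09.

R$4,389.1 million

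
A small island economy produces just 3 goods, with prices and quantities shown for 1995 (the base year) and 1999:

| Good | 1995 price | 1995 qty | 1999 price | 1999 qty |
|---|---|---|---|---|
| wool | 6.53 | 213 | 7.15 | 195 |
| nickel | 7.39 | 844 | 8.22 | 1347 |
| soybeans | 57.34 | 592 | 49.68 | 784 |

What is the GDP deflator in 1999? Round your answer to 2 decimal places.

91.52

Nominal GDP 1999 = 7.15·195 + 8.22·1347 + 49.68·784 = 51415.71.
Real GDP 1999 (at 1995 prices) = 6.53·195 + 7.39·1347 + 57.34·784 = 56182.24.
Deflator = Nominal/Real × 100 = 51415.71/56182.24 × 100 = 91.516.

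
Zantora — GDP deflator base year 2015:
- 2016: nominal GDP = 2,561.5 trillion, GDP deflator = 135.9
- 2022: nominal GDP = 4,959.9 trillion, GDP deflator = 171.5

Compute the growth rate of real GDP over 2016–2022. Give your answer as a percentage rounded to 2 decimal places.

Real GDP 2016 = 2561.5 / 1.359 = 1884.84.
Real GDP 2022 = 4959.9 / 1.715 = 2892.07.
Real growth = 2892.07 / 1884.84 − 1 = 0.5344.

53.44%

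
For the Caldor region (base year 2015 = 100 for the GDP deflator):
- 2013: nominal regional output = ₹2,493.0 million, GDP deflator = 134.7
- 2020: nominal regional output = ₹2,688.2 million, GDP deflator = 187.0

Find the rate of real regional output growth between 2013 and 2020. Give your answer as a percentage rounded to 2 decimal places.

-22.33%

Deflate each year: 2013 → 2493.0/1.347 = 1850.78; 2020 → 2688.2/1.870 = 1437.54.
So real regional output changed by 1437.54/1850.78 − 1 = -0.2233, i.e. -22.33%.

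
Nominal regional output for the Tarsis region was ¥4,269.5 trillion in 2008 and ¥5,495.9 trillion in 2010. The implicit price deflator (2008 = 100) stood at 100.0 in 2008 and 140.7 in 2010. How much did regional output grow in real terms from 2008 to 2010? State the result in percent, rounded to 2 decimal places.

-8.51%

Deflate each year: 2008 → 4269.5/1.000 = 4269.50; 2010 → 5495.9/1.407 = 3906.11.
So real regional output changed by 3906.11/4269.50 − 1 = -0.0851, i.e. -8.51%.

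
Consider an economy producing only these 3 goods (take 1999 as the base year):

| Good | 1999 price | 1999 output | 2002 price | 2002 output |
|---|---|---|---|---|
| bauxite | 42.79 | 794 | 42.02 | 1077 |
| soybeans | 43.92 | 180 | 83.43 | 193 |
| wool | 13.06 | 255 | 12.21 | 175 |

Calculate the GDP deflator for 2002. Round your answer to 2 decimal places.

111.69

Nominal GDP 2002 = 42.02·1077 + 83.43·193 + 12.21·175 = 63494.28.
Real GDP 2002 (at 1999 prices) = 42.79·1077 + 43.92·193 + 13.06·175 = 56846.89.
Deflator = Nominal/Real × 100 = 63494.28/56846.89 × 100 = 111.693.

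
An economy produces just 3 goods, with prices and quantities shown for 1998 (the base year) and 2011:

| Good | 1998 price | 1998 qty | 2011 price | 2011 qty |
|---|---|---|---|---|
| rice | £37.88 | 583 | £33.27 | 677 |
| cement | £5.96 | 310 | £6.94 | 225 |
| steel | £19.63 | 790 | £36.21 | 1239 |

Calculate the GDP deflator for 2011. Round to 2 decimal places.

Nominal GDP 2011 = 33.27·677 + 6.94·225 + 36.21·1239 = 68949.48.
Real GDP 2011 (at 1998 prices) = 37.88·677 + 5.96·225 + 19.63·1239 = 51307.33.
Deflator = Nominal/Real × 100 = 68949.48/51307.33 × 100 = 134.385.

134.39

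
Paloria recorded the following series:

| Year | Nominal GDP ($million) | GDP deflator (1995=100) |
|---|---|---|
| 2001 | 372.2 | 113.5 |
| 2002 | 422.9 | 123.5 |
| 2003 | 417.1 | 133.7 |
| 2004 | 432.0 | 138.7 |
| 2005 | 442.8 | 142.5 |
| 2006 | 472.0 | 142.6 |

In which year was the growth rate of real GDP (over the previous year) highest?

2006

2002: real = 422.9/1.235 = 342.43; growth vs 2001 (327.93) = 4.42%.
2003: real = 417.1/1.337 = 311.97; growth vs 2002 (342.43) = -8.90%.
2004: real = 432.0/1.387 = 311.46; growth vs 2003 (311.97) = -0.16%.
2005: real = 442.8/1.425 = 310.74; growth vs 2004 (311.46) = -0.23%.
2006: real = 472.0/1.426 = 331.00; growth vs 2005 (310.74) = 6.52%.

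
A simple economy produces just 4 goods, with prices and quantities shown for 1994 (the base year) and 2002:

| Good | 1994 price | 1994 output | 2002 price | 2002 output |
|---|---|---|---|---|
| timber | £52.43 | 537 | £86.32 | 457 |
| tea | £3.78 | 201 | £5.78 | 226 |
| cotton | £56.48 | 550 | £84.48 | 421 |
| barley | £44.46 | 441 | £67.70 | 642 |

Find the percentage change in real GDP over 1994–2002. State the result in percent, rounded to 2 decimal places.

-3.08%

Real GDP 1994 = Nominal GDP 1994 = 52.43·537 + 3.78·201 + 56.48·550 + 44.46·441 = 79585.55.
Real GDP 2002 (at 1994 prices) = 52.43·457 + 3.78·226 + 56.48·421 + 44.46·642 = 77136.19.
Real growth = 77136.19/79585.55 − 1 = -0.0308.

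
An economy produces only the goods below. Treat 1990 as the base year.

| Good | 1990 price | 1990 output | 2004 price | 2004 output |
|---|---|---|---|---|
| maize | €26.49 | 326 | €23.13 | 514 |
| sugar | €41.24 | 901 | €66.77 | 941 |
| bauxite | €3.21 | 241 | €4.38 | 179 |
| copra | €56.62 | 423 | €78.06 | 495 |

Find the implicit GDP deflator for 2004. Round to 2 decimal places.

140.88

Nominal GDP 2004 = 23.13·514 + 66.77·941 + 4.38·179 + 78.06·495 = 114143.11.
Real GDP 2004 (at 1990 prices) = 26.49·514 + 41.24·941 + 3.21·179 + 56.62·495 = 81024.19.
Deflator = Nominal/Real × 100 = 114143.11/81024.19 × 100 = 140.875.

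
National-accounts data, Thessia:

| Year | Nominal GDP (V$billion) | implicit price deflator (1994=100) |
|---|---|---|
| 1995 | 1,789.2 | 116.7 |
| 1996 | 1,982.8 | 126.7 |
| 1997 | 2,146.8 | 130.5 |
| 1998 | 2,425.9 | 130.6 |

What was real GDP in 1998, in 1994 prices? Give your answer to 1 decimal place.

Real GDP 1998 = 2425.9 / 1.306 = 1857.50.

V$1,857.5 billion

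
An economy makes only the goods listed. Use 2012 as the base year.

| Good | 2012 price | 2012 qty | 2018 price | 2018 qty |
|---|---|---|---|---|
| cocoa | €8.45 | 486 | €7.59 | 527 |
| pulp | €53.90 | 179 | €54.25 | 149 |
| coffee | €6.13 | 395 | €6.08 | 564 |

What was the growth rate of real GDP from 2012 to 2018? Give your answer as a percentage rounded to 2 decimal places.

Real GDP 2012 = Nominal GDP 2012 = 8.45·486 + 53.90·179 + 6.13·395 = 16176.15.
Real GDP 2018 (at 2012 prices) = 8.45·527 + 53.90·149 + 6.13·564 = 15941.57.
Real growth = 15941.57/16176.15 − 1 = -0.0145.

-1.45%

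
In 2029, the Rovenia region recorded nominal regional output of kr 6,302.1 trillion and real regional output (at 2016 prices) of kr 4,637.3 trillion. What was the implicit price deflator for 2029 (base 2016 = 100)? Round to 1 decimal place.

135.9

implicit price deflator = (Nominal / Real) × 100 = 6302.1 / 4637.3 × 100 = 135.90.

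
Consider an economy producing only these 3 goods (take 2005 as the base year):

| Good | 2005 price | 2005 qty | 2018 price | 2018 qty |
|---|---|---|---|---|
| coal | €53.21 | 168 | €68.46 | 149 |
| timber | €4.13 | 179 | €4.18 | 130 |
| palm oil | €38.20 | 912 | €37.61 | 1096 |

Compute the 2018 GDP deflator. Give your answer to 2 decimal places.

Nominal GDP 2018 = 68.46·149 + 4.18·130 + 37.61·1096 = 51964.50.
Real GDP 2018 (at 2005 prices) = 53.21·149 + 4.13·130 + 38.20·1096 = 50332.39.
Deflator = Nominal/Real × 100 = 51964.50/50332.39 × 100 = 103.243.

103.24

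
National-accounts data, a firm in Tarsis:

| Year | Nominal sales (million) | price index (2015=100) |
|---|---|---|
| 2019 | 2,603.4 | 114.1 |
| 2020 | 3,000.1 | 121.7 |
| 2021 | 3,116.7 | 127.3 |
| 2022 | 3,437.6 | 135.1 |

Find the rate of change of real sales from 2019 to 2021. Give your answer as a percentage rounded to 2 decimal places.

Real sales 2019 = 2603.4/1.141 = 2281.68.
Real sales 2021 = 3116.7/1.273 = 2448.31.
Change = 2448.31/2281.68 − 1 = 0.0730.

7.30%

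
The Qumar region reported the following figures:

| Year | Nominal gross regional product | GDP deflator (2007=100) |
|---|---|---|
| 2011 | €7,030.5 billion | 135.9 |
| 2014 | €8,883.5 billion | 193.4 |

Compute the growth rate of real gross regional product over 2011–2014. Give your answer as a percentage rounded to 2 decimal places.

-11.21%

Deflate each year: 2011 → 7030.5/1.359 = 5173.29; 2014 → 8883.5/1.934 = 4593.33.
So real gross regional product changed by 4593.33/5173.29 − 1 = -0.1121, i.e. -11.21%.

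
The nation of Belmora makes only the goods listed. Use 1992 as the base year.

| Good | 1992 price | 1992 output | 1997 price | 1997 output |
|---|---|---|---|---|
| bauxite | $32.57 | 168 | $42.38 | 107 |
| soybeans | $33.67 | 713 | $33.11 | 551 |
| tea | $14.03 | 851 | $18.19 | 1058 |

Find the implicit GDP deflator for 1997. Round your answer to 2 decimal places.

Nominal GDP 1997 = 42.38·107 + 33.11·551 + 18.19·1058 = 42023.29.
Real GDP 1997 (at 1992 prices) = 32.57·107 + 33.67·551 + 14.03·1058 = 36880.90.
Deflator = Nominal/Real × 100 = 42023.29/36880.90 × 100 = 113.943.

113.94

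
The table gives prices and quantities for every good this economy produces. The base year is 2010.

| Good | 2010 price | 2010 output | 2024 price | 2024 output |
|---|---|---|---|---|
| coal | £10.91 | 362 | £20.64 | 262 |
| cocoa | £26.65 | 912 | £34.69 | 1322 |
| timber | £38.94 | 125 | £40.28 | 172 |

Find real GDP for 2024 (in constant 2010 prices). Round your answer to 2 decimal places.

£44787.40

Real GDP 2024 = Σ (p_2010 × q_2024) = 10.91·262 + 26.65·1322 + 38.94·172 = 44787.40.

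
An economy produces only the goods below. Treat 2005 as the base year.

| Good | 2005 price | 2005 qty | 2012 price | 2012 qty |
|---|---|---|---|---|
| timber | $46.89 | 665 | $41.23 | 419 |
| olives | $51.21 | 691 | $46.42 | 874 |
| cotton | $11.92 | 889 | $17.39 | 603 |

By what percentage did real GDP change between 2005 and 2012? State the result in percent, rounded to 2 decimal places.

Real GDP 2005 = Nominal GDP 2005 = 46.89·665 + 51.21·691 + 11.92·889 = 77164.84.
Real GDP 2012 (at 2005 prices) = 46.89·419 + 51.21·874 + 11.92·603 = 71592.21.
Real growth = 71592.21/77164.84 − 1 = -0.0722.

-7.22%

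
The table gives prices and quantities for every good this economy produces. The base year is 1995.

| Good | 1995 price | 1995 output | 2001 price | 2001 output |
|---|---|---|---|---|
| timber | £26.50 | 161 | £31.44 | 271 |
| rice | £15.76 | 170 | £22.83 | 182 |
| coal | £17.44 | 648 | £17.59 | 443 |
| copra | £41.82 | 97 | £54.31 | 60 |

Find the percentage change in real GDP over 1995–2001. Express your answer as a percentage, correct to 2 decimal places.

Real GDP 1995 = Nominal GDP 1995 = 26.50·161 + 15.76·170 + 17.44·648 + 41.82·97 = 22303.36.
Real GDP 2001 (at 1995 prices) = 26.50·271 + 15.76·182 + 17.44·443 + 41.82·60 = 20284.94.
Real growth = 20284.94/22303.36 − 1 = -0.0905.

-9.05%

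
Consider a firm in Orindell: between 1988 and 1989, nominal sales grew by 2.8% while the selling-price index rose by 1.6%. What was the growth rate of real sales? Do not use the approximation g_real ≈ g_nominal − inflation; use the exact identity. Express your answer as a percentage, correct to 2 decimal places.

1.18%

(1 + g_nom) = (1 + g_real)(1 + π), so g_real = 1.0280 / 1.0160 − 1 = 0.01181.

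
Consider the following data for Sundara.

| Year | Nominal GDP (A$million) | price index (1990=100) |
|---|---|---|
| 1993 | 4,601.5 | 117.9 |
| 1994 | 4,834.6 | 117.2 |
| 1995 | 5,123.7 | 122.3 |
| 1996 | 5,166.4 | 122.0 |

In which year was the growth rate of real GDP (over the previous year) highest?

1994

1994: real = 4834.6/1.172 = 4125.09; growth vs 1993 (3902.88) = 5.69%.
1995: real = 5123.7/1.223 = 4189.45; growth vs 1994 (4125.09) = 1.56%.
1996: real = 5166.4/1.220 = 4234.75; growth vs 1995 (4189.45) = 1.08%.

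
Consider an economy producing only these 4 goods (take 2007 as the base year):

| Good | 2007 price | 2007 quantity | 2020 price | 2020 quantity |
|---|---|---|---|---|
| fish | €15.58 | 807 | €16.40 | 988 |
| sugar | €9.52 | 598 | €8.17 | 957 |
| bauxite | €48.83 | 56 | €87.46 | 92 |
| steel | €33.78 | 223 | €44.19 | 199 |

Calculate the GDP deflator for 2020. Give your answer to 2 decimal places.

Nominal GDP 2020 = 16.40·988 + 8.17·957 + 87.46·92 + 44.19·199 = 40862.02.
Real GDP 2020 (at 2007 prices) = 15.58·988 + 9.52·957 + 48.83·92 + 33.78·199 = 35718.26.
Deflator = Nominal/Real × 100 = 40862.02/35718.26 × 100 = 114.401.

114.40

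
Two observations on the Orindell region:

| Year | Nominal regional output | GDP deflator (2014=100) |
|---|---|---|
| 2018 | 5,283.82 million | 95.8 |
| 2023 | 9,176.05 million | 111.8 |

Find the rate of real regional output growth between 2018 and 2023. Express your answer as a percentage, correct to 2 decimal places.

48.81%

Real regional output 2018 = 5283.82 / 0.958 = 5515.47.
Real regional output 2023 = 9176.05 / 1.118 = 8207.56.
Real growth = 8207.56 / 5515.47 − 1 = 0.4881.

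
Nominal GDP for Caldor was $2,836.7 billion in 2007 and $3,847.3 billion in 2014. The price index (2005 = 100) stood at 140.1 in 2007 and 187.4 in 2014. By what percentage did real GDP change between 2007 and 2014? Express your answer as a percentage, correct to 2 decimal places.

1.39%

Deflate each year: 2007 → 2836.7/1.401 = 2024.77; 2014 → 3847.3/1.874 = 2052.99.
So real GDP changed by 2052.99/2024.77 − 1 = 0.0139, i.e. 1.39%.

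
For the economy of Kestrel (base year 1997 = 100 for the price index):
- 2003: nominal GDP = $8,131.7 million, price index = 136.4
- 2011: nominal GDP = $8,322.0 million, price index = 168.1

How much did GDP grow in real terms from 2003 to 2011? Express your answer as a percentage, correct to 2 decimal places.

Real GDP 2003 = 8131.7 / 1.364 = 5961.66.
Real GDP 2011 = 8322.0 / 1.681 = 4950.62.
Real growth = 4950.62 / 5961.66 − 1 = -0.1696.

-16.96%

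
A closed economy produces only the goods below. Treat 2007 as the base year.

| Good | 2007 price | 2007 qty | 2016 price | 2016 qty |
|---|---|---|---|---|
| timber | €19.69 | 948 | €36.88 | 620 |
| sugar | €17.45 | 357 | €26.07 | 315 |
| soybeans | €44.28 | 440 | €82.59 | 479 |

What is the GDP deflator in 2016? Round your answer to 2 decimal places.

181.52

Nominal GDP 2016 = 36.88·620 + 26.07·315 + 82.59·479 = 70638.26.
Real GDP 2016 (at 2007 prices) = 19.69·620 + 17.45·315 + 44.28·479 = 38914.67.
Deflator = Nominal/Real × 100 = 70638.26/38914.67 × 100 = 181.521.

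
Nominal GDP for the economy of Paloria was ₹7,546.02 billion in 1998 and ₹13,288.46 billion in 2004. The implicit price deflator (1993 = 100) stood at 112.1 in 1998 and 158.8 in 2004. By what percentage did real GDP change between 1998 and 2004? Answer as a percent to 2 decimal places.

24.31%

Deflate each year: 1998 → 7546.02/1.121 = 6731.51; 2004 → 13288.46/1.588 = 8368.05.
So real GDP changed by 8368.05/6731.51 − 1 = 0.2431, i.e. 24.31%.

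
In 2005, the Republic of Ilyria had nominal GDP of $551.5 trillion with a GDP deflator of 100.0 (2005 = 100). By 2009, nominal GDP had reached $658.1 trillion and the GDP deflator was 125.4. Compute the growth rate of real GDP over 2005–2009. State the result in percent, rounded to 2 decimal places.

Real GDP 2005 = 551.5 / 1.000 = 551.50.
Real GDP 2009 = 658.1 / 1.254 = 524.80.
Real growth = 524.80 / 551.50 − 1 = -0.0484.

-4.84%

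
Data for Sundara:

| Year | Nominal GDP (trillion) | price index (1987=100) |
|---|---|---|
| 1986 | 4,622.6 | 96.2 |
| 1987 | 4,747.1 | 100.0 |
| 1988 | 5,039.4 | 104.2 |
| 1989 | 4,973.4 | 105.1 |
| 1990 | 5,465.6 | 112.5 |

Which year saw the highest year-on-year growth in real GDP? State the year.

1987: real = 4747.1/1.000 = 4747.10; growth vs 1986 (4805.20) = -1.21%.
1988: real = 5039.4/1.042 = 4836.28; growth vs 1987 (4747.10) = 1.88%.
1989: real = 4973.4/1.051 = 4732.06; growth vs 1988 (4836.28) = -2.15%.
1990: real = 5465.6/1.125 = 4858.31; growth vs 1989 (4732.06) = 2.67%.

1990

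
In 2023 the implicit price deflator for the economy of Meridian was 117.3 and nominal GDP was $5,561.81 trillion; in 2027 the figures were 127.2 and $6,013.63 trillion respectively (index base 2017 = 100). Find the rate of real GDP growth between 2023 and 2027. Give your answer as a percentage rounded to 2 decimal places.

Real GDP 2023 = 5561.81 / 1.173 = 4741.53.
Real GDP 2027 = 6013.63 / 1.272 = 4727.70.
Real growth = 4727.70 / 4741.53 − 1 = -0.0029.

-0.29%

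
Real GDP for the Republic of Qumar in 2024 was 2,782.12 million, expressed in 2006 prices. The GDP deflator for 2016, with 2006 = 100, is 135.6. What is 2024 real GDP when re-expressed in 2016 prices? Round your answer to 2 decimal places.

Real GDP in 2016 prices = Real GDP in 2006 prices × (P_2016/P_2006) = 2782.12 × 1.356 = 3772.55.

3,772.55 million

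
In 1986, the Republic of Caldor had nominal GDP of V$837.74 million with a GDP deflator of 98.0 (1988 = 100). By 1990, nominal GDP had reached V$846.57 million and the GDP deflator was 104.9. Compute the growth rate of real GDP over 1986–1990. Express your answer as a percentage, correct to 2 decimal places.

Real GDP 1986 = 837.74 / 0.980 = 854.84.
Real GDP 1990 = 846.57 / 1.049 = 807.03.
Real growth = 807.03 / 854.84 − 1 = -0.0559.

-5.59%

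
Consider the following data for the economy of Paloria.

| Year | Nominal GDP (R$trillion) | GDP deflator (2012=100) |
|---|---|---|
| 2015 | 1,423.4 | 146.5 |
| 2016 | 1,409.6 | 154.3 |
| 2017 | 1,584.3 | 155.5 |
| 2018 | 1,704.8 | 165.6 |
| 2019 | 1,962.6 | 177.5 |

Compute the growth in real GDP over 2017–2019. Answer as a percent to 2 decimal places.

8.52%

Real GDP 2017 = 1584.3/1.555 = 1018.84.
Real GDP 2019 = 1962.6/1.775 = 1105.69.
Change = 1105.69/1018.84 − 1 = 0.0852.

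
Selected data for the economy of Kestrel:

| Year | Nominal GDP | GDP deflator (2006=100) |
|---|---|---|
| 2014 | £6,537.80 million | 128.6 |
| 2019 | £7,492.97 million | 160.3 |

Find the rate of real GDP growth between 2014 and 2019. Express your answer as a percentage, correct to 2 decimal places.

Real GDP 2014 = 6537.80 / 1.286 = 5083.83.
Real GDP 2019 = 7492.97 / 1.603 = 4674.34.
Real growth = 4674.34 / 5083.83 − 1 = -0.0805.

-8.05%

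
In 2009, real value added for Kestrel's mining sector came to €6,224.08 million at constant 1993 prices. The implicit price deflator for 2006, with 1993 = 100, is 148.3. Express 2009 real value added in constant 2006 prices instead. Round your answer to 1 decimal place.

€9,230.3 million

Real value added in 2006 prices = Real value added in 1993 prices × (P_2006/P_1993) = 6224.08 × 1.483 = 9230.31.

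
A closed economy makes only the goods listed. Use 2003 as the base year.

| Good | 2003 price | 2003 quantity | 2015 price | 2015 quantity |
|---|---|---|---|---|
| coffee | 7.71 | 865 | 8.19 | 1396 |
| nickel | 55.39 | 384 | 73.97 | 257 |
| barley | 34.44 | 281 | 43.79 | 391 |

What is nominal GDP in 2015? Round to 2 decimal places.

Nominal GDP 2015 = Σ (p_2015 × q_2015) = 8.19·1396 + 73.97·257 + 43.79·391 = 47565.42.

47565.42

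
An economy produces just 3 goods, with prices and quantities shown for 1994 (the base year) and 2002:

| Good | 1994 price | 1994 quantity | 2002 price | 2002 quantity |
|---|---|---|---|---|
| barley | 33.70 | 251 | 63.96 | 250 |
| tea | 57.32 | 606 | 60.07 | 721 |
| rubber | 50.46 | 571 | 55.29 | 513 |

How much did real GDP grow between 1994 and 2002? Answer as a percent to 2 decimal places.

Real GDP 1994 = Nominal GDP 1994 = 33.70·251 + 57.32·606 + 50.46·571 = 72007.28.
Real GDP 2002 (at 1994 prices) = 33.70·250 + 57.32·721 + 50.46·513 = 75638.70.
Real growth = 75638.70/72007.28 − 1 = 0.0504.

5.04%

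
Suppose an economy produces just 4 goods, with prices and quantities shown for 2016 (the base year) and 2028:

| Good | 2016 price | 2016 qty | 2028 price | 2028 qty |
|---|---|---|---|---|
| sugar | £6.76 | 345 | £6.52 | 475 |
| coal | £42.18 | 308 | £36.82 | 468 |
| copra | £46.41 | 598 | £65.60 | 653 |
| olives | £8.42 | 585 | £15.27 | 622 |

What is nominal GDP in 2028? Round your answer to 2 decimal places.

£72663.50

Nominal GDP 2028 = Σ (p_2028 × q_2028) = 6.52·475 + 36.82·468 + 65.60·653 + 15.27·622 = 72663.50.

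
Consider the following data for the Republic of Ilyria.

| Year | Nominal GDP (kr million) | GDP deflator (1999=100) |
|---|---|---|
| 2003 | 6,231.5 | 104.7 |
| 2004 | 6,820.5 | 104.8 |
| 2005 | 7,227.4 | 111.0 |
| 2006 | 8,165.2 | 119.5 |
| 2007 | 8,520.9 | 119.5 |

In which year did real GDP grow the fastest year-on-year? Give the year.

2004: real = 6820.5/1.048 = 6508.11; growth vs 2003 (5951.77) = 9.35%.
2005: real = 7227.4/1.110 = 6511.17; growth vs 2004 (6508.11) = 0.05%.
2006: real = 8165.2/1.195 = 6832.80; growth vs 2005 (6511.17) = 4.94%.
2007: real = 8520.9/1.195 = 7130.46; growth vs 2006 (6832.80) = 4.36%.

2004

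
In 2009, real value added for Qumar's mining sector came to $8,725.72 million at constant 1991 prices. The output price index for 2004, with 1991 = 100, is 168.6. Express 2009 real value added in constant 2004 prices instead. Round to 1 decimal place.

$14,711.6 million

Real value added in 2004 prices = Real value added in 1991 prices × (P_2004/P_1991) = 8725.72 × 1.686 = 14711.56.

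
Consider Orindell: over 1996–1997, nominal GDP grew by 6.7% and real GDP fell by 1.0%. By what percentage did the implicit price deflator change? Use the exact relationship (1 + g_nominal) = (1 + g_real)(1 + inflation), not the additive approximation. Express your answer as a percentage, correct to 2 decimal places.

7.78%

(1 + g_nom) = (1 + g_real)(1 + π), so π = 1.0670 / 0.9900 − 1 = 0.07778.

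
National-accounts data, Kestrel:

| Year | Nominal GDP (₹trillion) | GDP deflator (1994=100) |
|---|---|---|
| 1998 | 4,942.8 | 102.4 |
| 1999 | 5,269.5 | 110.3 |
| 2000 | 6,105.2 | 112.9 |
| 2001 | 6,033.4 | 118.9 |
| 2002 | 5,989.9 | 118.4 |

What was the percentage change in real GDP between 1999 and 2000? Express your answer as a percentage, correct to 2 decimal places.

13.19%

Real GDP 1999 = 5269.5/1.103 = 4777.43.
Real GDP 2000 = 6105.2/1.129 = 5407.62.
Change = 5407.62/4777.43 − 1 = 0.1319.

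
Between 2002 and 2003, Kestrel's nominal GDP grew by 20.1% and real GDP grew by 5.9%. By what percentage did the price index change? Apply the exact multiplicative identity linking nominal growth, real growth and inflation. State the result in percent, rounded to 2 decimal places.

13.41%

(1 + g_nom) = (1 + g_real)(1 + π), so π = 1.2010 / 1.0590 − 1 = 0.13409.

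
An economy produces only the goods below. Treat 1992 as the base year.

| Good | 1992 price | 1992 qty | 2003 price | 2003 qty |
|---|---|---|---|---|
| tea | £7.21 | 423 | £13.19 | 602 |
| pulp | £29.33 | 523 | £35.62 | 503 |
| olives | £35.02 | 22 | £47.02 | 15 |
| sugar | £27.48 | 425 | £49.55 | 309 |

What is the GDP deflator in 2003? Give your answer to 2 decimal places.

Nominal GDP 2003 = 13.19·602 + 35.62·503 + 47.02·15 + 49.55·309 = 41873.49.
Real GDP 2003 (at 1992 prices) = 7.21·602 + 29.33·503 + 35.02·15 + 27.48·309 = 28110.03.
Deflator = Nominal/Real × 100 = 41873.49/28110.03 × 100 = 148.963.

148.96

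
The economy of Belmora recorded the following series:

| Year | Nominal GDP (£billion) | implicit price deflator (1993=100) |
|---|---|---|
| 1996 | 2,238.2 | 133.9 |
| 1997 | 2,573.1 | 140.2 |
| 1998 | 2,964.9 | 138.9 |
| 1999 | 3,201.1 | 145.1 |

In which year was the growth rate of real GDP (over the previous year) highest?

1997: real = 2573.1/1.402 = 1835.31; growth vs 1996 (1671.55) = 9.80%.
1998: real = 2964.9/1.389 = 2134.56; growth vs 1997 (1835.31) = 16.31%.
1999: real = 3201.1/1.451 = 2206.13; growth vs 1998 (2134.56) = 3.35%.

1998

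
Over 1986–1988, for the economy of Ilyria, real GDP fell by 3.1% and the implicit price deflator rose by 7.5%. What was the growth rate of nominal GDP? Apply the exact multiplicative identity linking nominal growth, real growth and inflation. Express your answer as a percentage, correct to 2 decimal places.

4.17%

(1 + g_nom) = (1 + g_real)(1 + π) = 0.9690 × 1.0750 = 1.04168.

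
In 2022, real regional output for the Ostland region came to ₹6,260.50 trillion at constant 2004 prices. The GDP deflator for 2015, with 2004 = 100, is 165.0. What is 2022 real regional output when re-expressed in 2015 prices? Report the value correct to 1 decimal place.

Real regional output in 2015 prices = Real regional output in 2004 prices × (P_2015/P_2004) = 6260.50 × 1.650 = 10329.83.

₹10,329.8 trillion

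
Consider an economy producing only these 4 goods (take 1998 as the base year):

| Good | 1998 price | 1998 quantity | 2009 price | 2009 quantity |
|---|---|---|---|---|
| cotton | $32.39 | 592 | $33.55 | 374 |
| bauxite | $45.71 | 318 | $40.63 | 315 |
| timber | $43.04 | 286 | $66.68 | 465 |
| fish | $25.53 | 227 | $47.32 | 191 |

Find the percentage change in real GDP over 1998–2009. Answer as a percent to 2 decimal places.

Real GDP 1998 = Nominal GDP 1998 = 32.39·592 + 45.71·318 + 43.04·286 + 25.53·227 = 51815.41.
Real GDP 2009 (at 1998 prices) = 32.39·374 + 45.71·315 + 43.04·465 + 25.53·191 = 51402.34.
Real growth = 51402.34/51815.41 − 1 = -0.0080.

-0.80%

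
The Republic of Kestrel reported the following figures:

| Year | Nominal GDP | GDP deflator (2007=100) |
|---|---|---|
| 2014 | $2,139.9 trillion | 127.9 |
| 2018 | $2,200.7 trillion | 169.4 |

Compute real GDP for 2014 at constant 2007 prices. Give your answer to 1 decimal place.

Real GDP = Nominal / (GDP deflator/100) = 2139.9 / 1.279 = 1673.10.

$1,673.1 trillion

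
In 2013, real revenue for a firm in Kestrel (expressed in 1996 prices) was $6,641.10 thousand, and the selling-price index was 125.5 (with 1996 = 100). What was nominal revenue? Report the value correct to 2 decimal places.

$8,334.58 thousand

Nominal revenue = Real × (selling-price index/100) = 6641.10 × 1.255 = 8334.58.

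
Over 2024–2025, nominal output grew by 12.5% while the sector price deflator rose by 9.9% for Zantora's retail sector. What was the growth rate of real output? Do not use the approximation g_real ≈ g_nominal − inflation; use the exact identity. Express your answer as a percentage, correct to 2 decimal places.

(1 + g_nom) = (1 + g_real)(1 + π), so g_real = 1.1250 / 1.0990 − 1 = 0.02366.

2.37%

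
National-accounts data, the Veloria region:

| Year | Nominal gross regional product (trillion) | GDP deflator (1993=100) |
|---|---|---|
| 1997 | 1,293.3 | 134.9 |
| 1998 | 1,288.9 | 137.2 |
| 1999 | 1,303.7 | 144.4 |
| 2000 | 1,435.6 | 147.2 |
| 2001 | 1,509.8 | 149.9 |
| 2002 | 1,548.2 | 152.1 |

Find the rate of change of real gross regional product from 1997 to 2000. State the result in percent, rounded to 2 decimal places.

1.73%

Real gross regional product 1997 = 1293.3/1.349 = 958.71.
Real gross regional product 2000 = 1435.6/1.472 = 975.27.
Change = 975.27/958.71 − 1 = 0.0173.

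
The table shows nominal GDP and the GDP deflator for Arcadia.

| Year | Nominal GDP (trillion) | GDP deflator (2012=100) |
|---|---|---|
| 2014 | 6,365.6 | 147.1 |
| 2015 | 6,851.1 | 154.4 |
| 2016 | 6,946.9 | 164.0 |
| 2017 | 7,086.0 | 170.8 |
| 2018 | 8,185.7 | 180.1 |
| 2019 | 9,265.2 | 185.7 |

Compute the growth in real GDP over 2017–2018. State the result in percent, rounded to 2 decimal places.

9.55%

Real GDP 2017 = 7086.0/1.708 = 4148.71.
Real GDP 2018 = 8185.7/1.801 = 4545.09.
Change = 4545.09/4148.71 − 1 = 0.0955.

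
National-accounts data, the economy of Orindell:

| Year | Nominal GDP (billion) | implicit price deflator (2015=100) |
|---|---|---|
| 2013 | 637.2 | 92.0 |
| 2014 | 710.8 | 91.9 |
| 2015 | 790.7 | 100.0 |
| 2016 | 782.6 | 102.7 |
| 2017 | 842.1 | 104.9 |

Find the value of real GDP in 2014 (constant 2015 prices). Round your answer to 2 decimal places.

773.45 billion

Real GDP 2014 = 710.8 / 0.919 = 773.45.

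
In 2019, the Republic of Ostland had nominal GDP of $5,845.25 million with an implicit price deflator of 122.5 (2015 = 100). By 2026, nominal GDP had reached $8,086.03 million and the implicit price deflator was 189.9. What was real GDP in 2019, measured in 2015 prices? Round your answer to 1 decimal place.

$4,771.6 million

Real GDP = Nominal / (implicit price deflator/100) = 5845.25 / 1.225 = 4771.63.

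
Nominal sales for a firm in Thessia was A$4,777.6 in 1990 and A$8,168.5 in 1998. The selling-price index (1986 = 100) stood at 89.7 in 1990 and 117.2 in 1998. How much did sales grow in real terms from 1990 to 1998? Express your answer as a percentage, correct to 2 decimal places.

30.86%

Deflate each year: 1990 → 4777.6/0.897 = 5326.20; 1998 → 8168.5/1.172 = 6969.71.
So real sales changed by 6969.71/5326.20 − 1 = 0.3086, i.e. 30.86%.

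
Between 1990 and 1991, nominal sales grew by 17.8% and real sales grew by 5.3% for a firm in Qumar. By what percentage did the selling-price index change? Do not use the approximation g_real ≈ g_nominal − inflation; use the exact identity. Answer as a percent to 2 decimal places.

11.87%

(1 + g_nom) = (1 + g_real)(1 + π), so π = 1.1780 / 1.0530 − 1 = 0.11871.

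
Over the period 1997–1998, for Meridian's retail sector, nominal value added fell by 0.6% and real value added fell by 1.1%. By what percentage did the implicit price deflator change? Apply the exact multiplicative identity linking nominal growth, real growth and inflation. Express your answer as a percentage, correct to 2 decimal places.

0.51%

(1 + g_nom) = (1 + g_real)(1 + π), so π = 0.9940 / 0.9890 − 1 = 0.00506.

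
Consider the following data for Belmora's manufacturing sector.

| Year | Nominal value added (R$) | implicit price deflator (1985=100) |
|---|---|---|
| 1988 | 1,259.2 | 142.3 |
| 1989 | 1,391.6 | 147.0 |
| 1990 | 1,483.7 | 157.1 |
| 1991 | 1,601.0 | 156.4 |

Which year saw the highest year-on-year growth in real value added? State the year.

1989: real = 1391.6/1.470 = 946.67; growth vs 1988 (884.89) = 6.98%.
1990: real = 1483.7/1.571 = 944.43; growth vs 1989 (946.67) = -0.24%.
1991: real = 1601.0/1.564 = 1023.66; growth vs 1990 (944.43) = 8.39%.

1991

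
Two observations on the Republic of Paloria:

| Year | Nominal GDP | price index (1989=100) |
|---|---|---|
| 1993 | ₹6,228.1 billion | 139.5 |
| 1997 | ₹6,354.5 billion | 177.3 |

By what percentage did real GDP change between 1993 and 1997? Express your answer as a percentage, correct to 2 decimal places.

-19.72%

Real GDP 1993 = 6228.1 / 1.395 = 4464.59.
Real GDP 1997 = 6354.5 / 1.773 = 3584.04.
Real growth = 3584.04 / 4464.59 − 1 = -0.1972.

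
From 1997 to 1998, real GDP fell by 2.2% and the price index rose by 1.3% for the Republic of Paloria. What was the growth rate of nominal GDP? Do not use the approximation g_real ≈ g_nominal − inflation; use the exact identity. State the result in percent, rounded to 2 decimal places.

-0.93%

(1 + g_nom) = (1 + g_real)(1 + π) = 0.9780 × 1.0130 = 0.99071.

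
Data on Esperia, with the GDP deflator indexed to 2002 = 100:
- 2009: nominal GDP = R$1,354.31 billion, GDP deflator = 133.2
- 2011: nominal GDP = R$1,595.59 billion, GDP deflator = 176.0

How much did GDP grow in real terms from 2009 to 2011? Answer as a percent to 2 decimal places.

-10.83%

Deflate each year: 2009 → 1354.31/1.332 = 1016.75; 2011 → 1595.59/1.760 = 906.59.
So real GDP changed by 906.59/1016.75 − 1 = -0.1083, i.e. -10.83%.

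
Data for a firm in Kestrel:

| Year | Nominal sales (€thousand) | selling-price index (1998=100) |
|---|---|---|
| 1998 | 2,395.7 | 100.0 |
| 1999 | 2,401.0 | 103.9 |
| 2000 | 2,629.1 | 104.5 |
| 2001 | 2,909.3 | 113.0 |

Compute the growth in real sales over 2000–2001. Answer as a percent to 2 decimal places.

2.33%

Real sales 2000 = 2629.1/1.045 = 2515.89.
Real sales 2001 = 2909.3/1.130 = 2574.60.
Change = 2574.60/2515.89 − 1 = 0.0233.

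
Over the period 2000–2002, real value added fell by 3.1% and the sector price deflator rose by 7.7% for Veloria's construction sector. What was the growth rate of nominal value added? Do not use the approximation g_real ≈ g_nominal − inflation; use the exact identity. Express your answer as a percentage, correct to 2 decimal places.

4.36%

(1 + g_nom) = (1 + g_real)(1 + π) = 0.9690 × 1.0770 = 1.04361.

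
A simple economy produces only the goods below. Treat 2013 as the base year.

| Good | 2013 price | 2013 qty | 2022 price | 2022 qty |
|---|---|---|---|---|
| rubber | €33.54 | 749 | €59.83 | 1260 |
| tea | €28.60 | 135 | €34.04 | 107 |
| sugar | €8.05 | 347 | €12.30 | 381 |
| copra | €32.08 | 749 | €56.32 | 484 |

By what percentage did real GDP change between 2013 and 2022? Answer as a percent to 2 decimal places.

14.53%

Real GDP 2013 = Nominal GDP 2013 = 33.54·749 + 28.60·135 + 8.05·347 + 32.08·749 = 55803.73.
Real GDP 2022 (at 2013 prices) = 33.54·1260 + 28.60·107 + 8.05·381 + 32.08·484 = 63914.37.
Real growth = 63914.37/55803.73 − 1 = 0.1453.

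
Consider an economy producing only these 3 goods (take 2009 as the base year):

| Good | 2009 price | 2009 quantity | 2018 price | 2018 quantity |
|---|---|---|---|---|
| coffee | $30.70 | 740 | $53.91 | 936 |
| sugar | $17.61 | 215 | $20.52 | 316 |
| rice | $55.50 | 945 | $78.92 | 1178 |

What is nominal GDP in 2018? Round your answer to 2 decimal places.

$149911.84

Nominal GDP 2018 = Σ (p_2018 × q_2018) = 53.91·936 + 20.52·316 + 78.92·1178 = 149911.84.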